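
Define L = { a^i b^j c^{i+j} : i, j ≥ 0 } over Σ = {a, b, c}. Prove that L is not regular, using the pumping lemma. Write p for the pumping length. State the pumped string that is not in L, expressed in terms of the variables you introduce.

Assume L is regular; let p be its pumping constant.
Take w = a^p b^p c^{2p} ∈ L (with i=j=p, i+j=2p), |w| = 4p ≥ p.
The pumping lemma gives a decomposition w = xyz where |xy| ≤ p and |y| > 0.
The first p characters of w are a's, so xy (and hence y) consists only of a's. Write y = a^k, 1 ≤ k ≤ p.
Consider xy^2z = a^{p+k} b^p c^{2p}. Now the a- and b-counts sum to 2p+k, but the c-count is 2p ≠ 2p+k. So xy^2z ∉ L.
This is a contradiction; hence L is not regular.

a^{p+k} b^p c^{2p}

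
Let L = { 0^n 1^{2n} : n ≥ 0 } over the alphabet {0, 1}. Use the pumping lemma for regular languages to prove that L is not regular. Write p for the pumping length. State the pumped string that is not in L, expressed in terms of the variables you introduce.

0^{p+k} 1^{2p}

Assume L is regular; let p be its pumping constant.
Let w = 0^p 1^{2p} ∈ L; note |w| = 3p ≥ p.
The pumping lemma gives a decomposition w = xyz where |xy| ≤ p and y is nonempty.
The first p characters of w are 0's, so xy (and hence y) consists only of 0's. Write y = 0^k, 1 ≤ k ≤ p.
Pump with i = 2: xy^2z = 0^{p+k} 1^{2p}. For this to lie in L we would need 2p = 2(p+k), which forces k = 0. But k ≥ 1, so xy^2z ∉ L.
This is a contradiction; hence L is not regular.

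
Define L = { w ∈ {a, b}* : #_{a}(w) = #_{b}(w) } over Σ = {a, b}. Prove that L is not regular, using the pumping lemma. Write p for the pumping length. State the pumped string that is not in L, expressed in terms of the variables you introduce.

Suppose for contradiction that L is regular, and let p be the pumping length.
Choose w = a^p b^p ∈ L with |w| = 2p ≥ p.
Write w = xyz as guaranteed by the lemma, with |xy| ≤ p and y is nonempty.
The first p characters of w are a's, so xy (and hence y) consists only of a's. Write y = a^k, 1 ≤ k ≤ p.
Pump with i = 2: xy^2z = a^{p+k} b^p has p+k occurrences of a but only p of b. Since k ≥ 1 the counts differ, so xy^2z ∉ L.
Contradiction. Therefore L is not regular.

a^{p+k} b^p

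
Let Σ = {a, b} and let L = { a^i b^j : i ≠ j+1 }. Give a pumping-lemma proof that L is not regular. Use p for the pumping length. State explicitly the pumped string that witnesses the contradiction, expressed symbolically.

a^{p+p!} b^{p+p!-1}

Suppose for contradiction that L is regular, and let p be the pumping length.
Choose w = a^p b^{p+p!-1}. Since p ≠ (p+p!-1)+1 = p+p!, w ∈ L; and |w| ≥ p.
The pumping lemma gives a decomposition w = xyz where |xy| ≤ p and |y| > 0.
Since the first p symbols of w are all a's and |xy| ≤ p, y lies entirely in the leading a-block: y = a^k for some k with 1 ≤ k ≤ p.
Since 1 ≤ k ≤ p, k divides p!; set t = 1 + p!/k. Then xy^t z has p + (p!/k)·k = p + p! copies of a. Now the a-count is p+p! and (b-count)+1 = (p+p!-1)+1 = p+p!, so i ≠ j+1 fails. So xy^t z = a^{p+p!} b^{p+p!-1} ∉ L.
This contradicts the pumping lemma, so L is not regular.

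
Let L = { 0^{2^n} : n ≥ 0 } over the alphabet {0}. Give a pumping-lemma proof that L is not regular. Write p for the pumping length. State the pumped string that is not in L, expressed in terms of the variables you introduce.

0^{2^p+k}

Suppose for contradiction that L is regular, and let p be the pumping length.
Take w = 0^{2^p} ∈ L with |w| = 2^p ≥ p.
The pumping lemma gives a decomposition w = xyz where |xy| ≤ p and y is nonempty.
Then y = 0^k for some k with 1 ≤ k ≤ p.
Pump with i = 2: xy^2z = 0^{2^p+k}. Since 1 ≤ k ≤ p < 2^p, we have 2^p < 2^p+k < 2^{p+1}, so 2^p+k is not a power of 2. So xy^2z ∉ L.
This is a contradiction; hence L is not regular.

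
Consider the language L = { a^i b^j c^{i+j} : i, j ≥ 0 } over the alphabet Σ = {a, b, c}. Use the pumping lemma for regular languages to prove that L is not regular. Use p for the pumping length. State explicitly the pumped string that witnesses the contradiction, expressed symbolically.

Toward a contradiction, assume L is regular with pumping length p.
Take w = a^p b^p c^{2p} ∈ L (with i=j=p, i+j=2p), |w| = 4p ≥ p.
Write w = xyz as guaranteed by the lemma, with |xy| ≤ p and |y| ≥ 1.
Since the first p symbols of w are all a's and |xy| ≤ p, y lies entirely in the leading a-block: y = a^k for some k with 1 ≤ k ≤ p.
Consider xy^2z = a^{p+k} b^p c^{2p}. Now the a- and b-counts sum to 2p+k, but the c-count is 2p ≠ 2p+k. So xy^2z ∉ L.
This is a contradiction; hence L is not regular.

a^{p+k} b^p c^{2p}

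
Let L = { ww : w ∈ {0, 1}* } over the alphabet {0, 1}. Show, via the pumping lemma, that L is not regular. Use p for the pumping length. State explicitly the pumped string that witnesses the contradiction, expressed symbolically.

0^{p+k} 1^p 0^p 1^p

Suppose for contradiction that L is regular, and let p be the pumping length.
Take w = 0^p 1^p 0^p 1^p = uu where u = 0^p1^p; then w ∈ L and |w| = 4p ≥ p.
The pumping lemma gives a decomposition w = xyz where |xy| ≤ p and |y| ≥ 1.
The first p characters of w are 0's, so xy (and hence y) consists only of 0's. Write y = 0^k, 1 ≤ k ≤ p.
Pump with i = 2: xy^2z = 0^{p+k} 1^p 0^p 1^p, of length 4p+k. Suppose this equals vv. The string starts with 0 and ends with 1, so v does too; thus the boundary between the two copies of v is a 1→0 transition. There is exactly one such transition, at position 2p+k, so |v| = 2p+k and |vv| = 4p+2k ≠ 4p+k since k ≥ 1. So xy^2z ∉ L.
This is a contradiction; hence L is not regular.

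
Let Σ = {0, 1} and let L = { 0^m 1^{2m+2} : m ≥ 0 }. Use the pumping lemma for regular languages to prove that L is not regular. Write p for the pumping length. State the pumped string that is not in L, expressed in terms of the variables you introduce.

Assume L is regular; let p be its pumping constant.
Take w = 0^p 1^{2p+2}. Then w ∈ L and |w| = 3p+2 ≥ p.
Write w = xyz as guaranteed by the lemma, with |xy| ≤ p and |y| > 0.
Since the first p symbols of w are all 0's and |xy| ≤ p, y lies entirely in the leading 0-block: y = 0^k for some k with 1 ≤ k ≤ p.
Pump with i = 2: xy^2z = 0^{p+k} 1^{2p+2}. For this to lie in L we would need 2p+2 = 2(p+k)+2, which forces k = 0. But k ≥ 1, so xy^2z ∉ L.
This is a contradiction; hence L is not regular.

0^{p+k} 1^{2p+2}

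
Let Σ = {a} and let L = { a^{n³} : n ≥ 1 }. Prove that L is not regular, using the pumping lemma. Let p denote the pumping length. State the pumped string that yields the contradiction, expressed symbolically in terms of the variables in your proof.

a^{p³+k}

Assume L is regular; let p be its pumping constant.
Take w = a^{p³} ∈ L with |w| = p³ ≥ p.
The pumping lemma gives a decomposition w = xyz where |xy| ≤ p and y is nonempty.
Then y = a^k for some k with 1 ≤ k ≤ p.
Pump with i = 2: xy^2z = a^{p³+k}. Since 1 ≤ k ≤ p, p³ < p³+k ≤ p³+p < p³+3p²+3p+1 = (p+1)³, so p³+k is not a perfect cube. So xy^2z ∉ L.
Contradiction. Therefore L is not regular.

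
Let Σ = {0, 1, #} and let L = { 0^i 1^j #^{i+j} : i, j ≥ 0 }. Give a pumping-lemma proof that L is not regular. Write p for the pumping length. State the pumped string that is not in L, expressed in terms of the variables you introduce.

Assume L is regular; let p be its pumping constant.
Take w = 0^p 1^p #^{2p} ∈ L (with i=j=p, i+j=2p), |w| = 4p ≥ p.
The pumping lemma gives a decomposition w = xyz where |xy| ≤ p and |y| ≥ 1.
The first p characters of w are 0's, so xy (and hence y) consists only of 0's. Write y = 0^k, 1 ≤ k ≤ p.
Consider xy^2z = 0^{p+k} 1^p #^{2p}. Now the 0- and 1-counts sum to 2p+k, but the #-count is 2p ≠ 2p+k. So xy^2z ∉ L.
This contradicts the pumping lemma, so L is not regular.

0^{p+k} 1^p #^{2p}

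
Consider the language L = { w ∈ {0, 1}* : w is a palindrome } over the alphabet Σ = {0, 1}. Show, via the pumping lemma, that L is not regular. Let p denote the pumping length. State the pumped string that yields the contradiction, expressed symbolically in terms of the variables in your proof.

0^{p+k} 1 0^p

Toward a contradiction, assume L is regular with pumping length p.
Take w = 0^p 1 0^p, a palindrome of length 2p+1 ≥ p.
The pumping lemma gives a decomposition w = xyz where |xy| ≤ p and |y| > 0.
Since the first p symbols of w are all 0's and |xy| ≤ p, y lies entirely in the leading 0-block: y = 0^k for some k with 1 ≤ k ≤ p.
Pump with i = 2: xy^2z = 0^{p+k} 1 0^p. Its reverse is 0^p 1 0^{p+k}, which differs from xy^2z since k ≥ 1. So xy^2z is not a palindrome and xy^2z ∉ L.
This contradicts the pumping lemma, so L is not regular.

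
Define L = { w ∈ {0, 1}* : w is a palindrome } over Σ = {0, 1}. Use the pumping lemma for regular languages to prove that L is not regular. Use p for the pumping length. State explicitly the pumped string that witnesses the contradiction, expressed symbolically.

0^{p+k} 1 0^p

Suppose for contradiction that L is regular, and let p be the pumping length.
Take w = 0^p 1 0^p, a palindrome of length 2p+1 ≥ p.
The pumping lemma gives a decomposition w = xyz where |xy| ≤ p and y is nonempty.
Because |xy| ≤ p and w begins with p copies of 0, we have y = 0^k with 1 ≤ k ≤ p.
Pump with i = 2: xy^2z = 0^{p+k} 1 0^p. Its reverse is 0^p 1 0^{p+k}, which differs from xy^2z since k ≥ 1. So xy^2z is not a palindrome and xy^2z ∉ L.
This contradicts the pumping lemma, so L is not regular.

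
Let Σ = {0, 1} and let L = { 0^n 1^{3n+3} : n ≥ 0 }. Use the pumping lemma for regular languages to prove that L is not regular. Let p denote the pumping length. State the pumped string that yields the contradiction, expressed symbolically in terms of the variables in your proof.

Suppose for contradiction that L is regular, and let p be the pumping length.
Take w = 0^p 1^{3p+3}. Then w ∈ L and |w| = 4p+3 ≥ p.
By the pumping lemma, w = xyz with |xy| ≤ p and |y| > 0.
Because |xy| ≤ p and w begins with p copies of 0, we have y = 0^k with 1 ≤ k ≤ p.
Pump with i = 2: xy^2z = 0^{p+k} 1^{3p+3}. For this to lie in L we would need 3p+3 = 3(p+k)+3, which forces k = 0. But k ≥ 1, so xy^2z ∉ L.
This contradicts the pumping lemma, so L is not regular.

0^{p+k} 1^{3p+3}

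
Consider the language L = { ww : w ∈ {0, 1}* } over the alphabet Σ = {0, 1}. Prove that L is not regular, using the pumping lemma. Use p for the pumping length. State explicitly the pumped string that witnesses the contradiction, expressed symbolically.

Toward a contradiction, assume L is regular with pumping length p.
Take w = 0^p 1^p 0^p 1^p = uu where u = 0^p1^p; then w ∈ L and |w| = 4p ≥ p.
The pumping lemma gives a decomposition w = xyz where |xy| ≤ p and |y| ≥ 1.
The first p characters of w are 0's, so xy (and hence y) consists only of 0's. Write y = 0^k, 1 ≤ k ≤ p.
Pump with i = 2: xy^2z = 0^{p+k} 1^p 0^p 1^p, of length 4p+k. Suppose this equals vv. The string starts with 0 and ends with 1, so v does too; thus the boundary between the two copies of v is a 1→0 transition. There is exactly one such transition, at position 2p+k, so |v| = 2p+k and |vv| = 4p+2k ≠ 4p+k since k ≥ 1. So xy^2z ∉ L.
This contradicts the pumping lemma, so L is not regular.

0^{p+k} 1^p 0^p 1^p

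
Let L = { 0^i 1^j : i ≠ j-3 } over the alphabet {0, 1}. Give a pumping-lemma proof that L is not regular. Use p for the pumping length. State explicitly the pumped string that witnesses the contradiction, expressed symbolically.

0^{p+p!} 1^{p+p!+3}

Suppose for contradiction that L is regular, and let p be the pumping length.
Choose w = 0^p 1^{p+p!+3}. Since p ≠ (p+p!+3)-3 = p+p!, w ∈ L; and |w| ≥ p.
The pumping lemma gives a decomposition w = xyz where |xy| ≤ p and |y| ≥ 1.
Since the first p symbols of w are all 0's and |xy| ≤ p, y lies entirely in the leading 0-block: y = 0^k for some k with 1 ≤ k ≤ p.
Since 1 ≤ k ≤ p, k divides p!; set t = 1 + p!/k. Then xy^t z has p + (p!/k)·k = p + p! copies of 0. Now the 0-count is p+p! and (1-count)-3 = (p+p!+3)-3 = p+p!, so i ≠ j-3 fails. So xy^t z = 0^{p+p!} 1^{p+p!+3} ∉ L.
Contradiction. Therefore L is not regular.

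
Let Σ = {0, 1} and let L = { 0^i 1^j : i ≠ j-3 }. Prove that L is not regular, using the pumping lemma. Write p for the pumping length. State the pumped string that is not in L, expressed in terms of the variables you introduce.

Suppose for contradiction that L is regular, and let p be the pumping length.
Choose w = 0^p 1^{p+p!+3}. Since p ≠ (p+p!+3)-3 = p+p!, w ∈ L; and |w| ≥ p.
By the pumping lemma, w = xyz with |xy| ≤ p and |y| ≥ 1.
Since the first p symbols of w are all 0's and |xy| ≤ p, y lies entirely in the leading 0-block: y = 0^k for some k with 1 ≤ k ≤ p.
Since 1 ≤ k ≤ p, k divides p!; set t = 1 + p!/k. Then xy^t z has p + (p!/k)·k = p + p! copies of 0. Now the 0-count is p+p! and (1-count)-3 = (p+p!+3)-3 = p+p!, so i ≠ j-3 fails. So xy^t z = 0^{p+p!} 1^{p+p!+3} ∉ L.
This is a contradiction; hence L is not regular.

0^{p+p!} 1^{p+p!+3}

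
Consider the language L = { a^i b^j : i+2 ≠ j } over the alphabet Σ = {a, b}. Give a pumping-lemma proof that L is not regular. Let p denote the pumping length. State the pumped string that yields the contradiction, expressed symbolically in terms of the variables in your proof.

a^{p+p!} b^{p+p!+2}

Suppose for contradiction that L is regular, and let p be the pumping length.
Choose w = a^p b^{p+p!+2}. Since p ≠ (p+p!+2)-2 = p+p!, w ∈ L; and |w| ≥ p.
By the pumping lemma, w = xyz with |xy| ≤ p and |y| ≥ 1.
The first p characters of w are a's, so xy (and hence y) consists only of a's. Write y = a^k, 1 ≤ k ≤ p.
Since 1 ≤ k ≤ p, k divides p!; set t = 1 + p!/k. Then xy^t z has p + (p!/k)·k = p + p! copies of a. Now the a-count is p+p! and (b-count)-2 = (p+p!+2)-2 = p+p!, so i+2 ≠ j fails. So xy^t z = a^{p+p!} b^{p+p!+2} ∉ L.
Contradiction. Therefore L is not regular.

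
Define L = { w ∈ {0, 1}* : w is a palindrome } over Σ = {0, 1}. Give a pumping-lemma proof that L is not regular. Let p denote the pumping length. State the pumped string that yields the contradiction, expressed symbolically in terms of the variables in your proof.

Toward a contradiction, assume L is regular with pumping length p.
Take w = 0^p 1 0^p, a palindrome of length 2p+1 ≥ p.
Write w = xyz as guaranteed by the lemma, with |xy| ≤ p and |y| > 0.
Since the first p symbols of w are all 0's and |xy| ≤ p, y lies entirely in the leading 0-block: y = 0^k for some k with 1 ≤ k ≤ p.
Pump with i = 2: xy^2z = 0^{p+k} 1 0^p. Its reverse is 0^p 1 0^{p+k}, which differs from xy^2z since k ≥ 1. So xy^2z is not a palindrome and xy^2z ∉ L.
This contradicts the pumping lemma, so L is not regular.

0^{p+k} 1 0^p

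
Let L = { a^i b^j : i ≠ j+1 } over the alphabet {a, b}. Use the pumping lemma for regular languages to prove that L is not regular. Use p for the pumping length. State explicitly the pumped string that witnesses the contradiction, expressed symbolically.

a^{p+p!} b^{p+p!-1}

Assume L is regular. Let p be the pumping length given by the pumping lemma.
Choose w = a^p b^{p+p!-1}. Since p ≠ (p+p!-1)+1 = p+p!, w ∈ L; and |w| ≥ p.
By the pumping lemma, w = xyz with |xy| ≤ p and |y| > 0.
The first p characters of w are a's, so xy (and hence y) consists only of a's. Write y = a^k, 1 ≤ k ≤ p.
Since 1 ≤ k ≤ p, k divides p!; set t = 1 + p!/k. Then xy^t z has p + (p!/k)·k = p + p! copies of a. Now the a-count is p+p! and (b-count)+1 = (p+p!-1)+1 = p+p!, so i ≠ j+1 fails. So xy^t z = a^{p+p!} b^{p+p!-1} ∉ L.
This is a contradiction; hence L is not regular.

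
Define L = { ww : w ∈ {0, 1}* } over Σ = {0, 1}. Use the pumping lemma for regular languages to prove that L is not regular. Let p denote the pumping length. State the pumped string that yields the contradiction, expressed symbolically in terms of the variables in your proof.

0^{p+k} 1^p 0^p 1^p

Assume L is regular. Let p be the pumping length given by the pumping lemma.
Take w = 0^p 1^p 0^p 1^p = uu where u = 0^p1^p; then w ∈ L and |w| = 4p ≥ p.
By the pumping lemma, w = xyz with |xy| ≤ p and |y| > 0.
Since the first p symbols of w are all 0's and |xy| ≤ p, y lies entirely in the leading 0-block: y = 0^k for some k with 1 ≤ k ≤ p.
Pump with i = 2: xy^2z = 0^{p+k} 1^p 0^p 1^p, of length 4p+k. Suppose this equals vv. The string starts with 0 and ends with 1, so v does too; thus the boundary between the two copies of v is a 1→0 transition. There is exactly one such transition, at position 2p+k, so |v| = 2p+k and |vv| = 4p+2k ≠ 4p+k since k ≥ 1. So xy^2z ∉ L.
This contradicts the pumping lemma, so L is not regular.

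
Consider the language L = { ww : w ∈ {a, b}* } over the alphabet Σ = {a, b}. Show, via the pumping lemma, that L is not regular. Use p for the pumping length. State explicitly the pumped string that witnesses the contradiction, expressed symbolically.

a^{p+k} b^p a^p b^p

Toward a contradiction, assume L is regular with pumping length p.
Take w = a^p b^p a^p b^p = uu where u = a^pb^p; then w ∈ L and |w| = 4p ≥ p.
Write w = xyz as guaranteed by the lemma, with |xy| ≤ p and y is nonempty.
Since the first p symbols of w are all a's and |xy| ≤ p, y lies entirely in the leading a-block: y = a^k for some k with 1 ≤ k ≤ p.
Pump with i = 2: xy^2z = a^{p+k} b^p a^p b^p, of length 4p+k. Suppose this equals vv. The string starts with a and ends with b, so v does too; thus the boundary between the two copies of v is a b→a transition. There is exactly one such transition, at position 2p+k, so |v| = 2p+k and |vv| = 4p+2k ≠ 4p+k since k ≥ 1. So xy^2z ∉ L.
Contradiction. Therefore L is not regular.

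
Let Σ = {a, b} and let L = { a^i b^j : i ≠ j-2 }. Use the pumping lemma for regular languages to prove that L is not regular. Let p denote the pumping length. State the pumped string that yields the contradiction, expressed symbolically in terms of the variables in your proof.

a^{p+p!} b^{p+p!+2}

Assume L is regular; let p be its pumping constant.
Choose w = a^p b^{p+p!+2}. Since p ≠ (p+p!+2)-2 = p+p!, w ∈ L; and |w| ≥ p.
The pumping lemma gives a decomposition w = xyz where |xy| ≤ p and y is nonempty.
Since the first p symbols of w are all a's and |xy| ≤ p, y lies entirely in the leading a-block: y = a^k for some k with 1 ≤ k ≤ p.
Since 1 ≤ k ≤ p, k divides p!; set t = 1 + p!/k. Then xy^t z has p + (p!/k)·k = p + p! copies of a. Now the a-count is p+p! and (b-count)-2 = (p+p!+2)-2 = p+p!, so i ≠ j-2 fails. So xy^t z = a^{p+p!} b^{p+p!+2} ∉ L.
This contradicts the pumping lemma, so L is not regular.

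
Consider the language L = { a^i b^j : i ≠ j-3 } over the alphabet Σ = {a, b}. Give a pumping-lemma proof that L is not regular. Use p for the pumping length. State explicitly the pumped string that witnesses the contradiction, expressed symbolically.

a^{p+p!} b^{p+p!+3}

Assume L is regular. Let p be the pumping length given by the pumping lemma.
Choose w = a^p b^{p+p!+3}. Since p ≠ (p+p!+3)-3 = p+p!, w ∈ L; and |w| ≥ p.
Write w = xyz as guaranteed by the lemma, with |xy| ≤ p and y is nonempty.
The first p characters of w are a's, so xy (and hence y) consists only of a's. Write y = a^k, 1 ≤ k ≤ p.
Since 1 ≤ k ≤ p, k divides p!; set t = 1 + p!/k. Then xy^t z has p + (p!/k)·k = p + p! copies of a. Now the a-count is p+p! and (b-count)-3 = (p+p!+3)-3 = p+p!, so i ≠ j-3 fails. So xy^t z = a^{p+p!} b^{p+p!+3} ∉ L.
This contradicts the pumping lemma, so L is not regular.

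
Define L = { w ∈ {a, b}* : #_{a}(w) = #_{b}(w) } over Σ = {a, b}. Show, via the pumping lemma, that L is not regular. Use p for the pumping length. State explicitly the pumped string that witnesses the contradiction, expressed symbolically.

Suppose for contradiction that L is regular, and let p be the pumping length.
Choose w = a^p b^p ∈ L with |w| = 2p ≥ p.
Write w = xyz as guaranteed by the lemma, with |xy| ≤ p and |y| > 0.
Because |xy| ≤ p and w begins with p copies of a, we have y = a^k with 1 ≤ k ≤ p.
Pump with i = 2: xy^2z = a^{p+k} b^p has p+k occurrences of a but only p of b. Since k ≥ 1 the counts differ, so xy^2z ∉ L.
This is a contradiction; hence L is not regular.

a^{p+k} b^p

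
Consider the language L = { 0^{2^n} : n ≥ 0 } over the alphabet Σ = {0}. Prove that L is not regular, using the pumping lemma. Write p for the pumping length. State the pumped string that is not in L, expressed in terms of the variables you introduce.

Toward a contradiction, assume L is regular with pumping length p.
Take w = 0^{2^p} ∈ L with |w| = 2^p ≥ p.
Write w = xyz as guaranteed by the lemma, with |xy| ≤ p and |y| ≥ 1.
Then y = 0^k for some k with 1 ≤ k ≤ p.
Pump with i = 2: xy^2z = 0^{2^p+k}. Since 1 ≤ k ≤ p < 2^p, we have 2^p < 2^p+k < 2^{p+1}, so 2^p+k is not a power of 2. So xy^2z ∉ L.
Contradiction. Therefore L is not regular.

0^{2^p+k}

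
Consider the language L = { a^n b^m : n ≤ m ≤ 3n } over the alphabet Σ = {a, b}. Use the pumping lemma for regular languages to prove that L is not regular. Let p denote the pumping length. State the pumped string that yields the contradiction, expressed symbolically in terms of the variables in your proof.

Assume L is regular. Let p be the pumping length given by the pumping lemma.
Take w = a^p b^p ∈ L (since p ≤ p ≤ 3p), with |w| = 2p ≥ p.
The pumping lemma gives a decomposition w = xyz where |xy| ≤ p and |y| ≥ 1.
Since the first p symbols of w are all a's and |xy| ≤ p, y lies entirely in the leading a-block: y = a^k for some k with 1 ≤ k ≤ p.
Pump with i = 2: xy^2z = a^{p+k} b^p. Now n = p+k > p = m, so the condition n ≤ m fails. Thus xy^2z ∉ L.
Contradiction. Therefore L is not regular.

a^{p+k} b^p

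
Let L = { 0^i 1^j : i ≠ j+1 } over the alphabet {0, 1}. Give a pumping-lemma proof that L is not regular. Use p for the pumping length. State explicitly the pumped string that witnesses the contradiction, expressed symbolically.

0^{p+p!} 1^{p+p!-1}

Suppose for contradiction that L is regular, and let p be the pumping length.
Choose w = 0^p 1^{p+p!-1}. Since p ≠ (p+p!-1)+1 = p+p!, w ∈ L; and |w| ≥ p.
Write w = xyz as guaranteed by the lemma, with |xy| ≤ p and |y| ≥ 1.
Since the first p symbols of w are all 0's and |xy| ≤ p, y lies entirely in the leading 0-block: y = 0^k for some k with 1 ≤ k ≤ p.
Since 1 ≤ k ≤ p, k divides p!; set t = 1 + p!/k. Then xy^t z has p + (p!/k)·k = p + p! copies of 0. Now the 0-count is p+p! and (1-count)+1 = (p+p!-1)+1 = p+p!, so i ≠ j+1 fails. So xy^t z = 0^{p+p!} 1^{p+p!-1} ∉ L.
This contradicts the pumping lemma, so L is not regular.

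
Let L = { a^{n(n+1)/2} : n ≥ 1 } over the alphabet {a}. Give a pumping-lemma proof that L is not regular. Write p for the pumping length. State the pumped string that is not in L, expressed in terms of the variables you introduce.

a^{p(p+1)/2+k}

Assume L is regular. Let p be the pumping length given by the pumping lemma.
Take w = a^{p(p+1)/2} ∈ L with |w| = p(p+1)/2 ≥ p.
The pumping lemma gives a decomposition w = xyz where |xy| ≤ p and |y| ≥ 1.
Then y = a^k for some k with 1 ≤ k ≤ p.
Pump with i = 2: xy^2z = a^{p(p+1)/2+k}. Since 1 ≤ k ≤ p, p(p+1)/2 < p(p+1)/2+k ≤ p(p+1)/2+p < (p+1)(p+2)/2, so p(p+1)/2+k is strictly between consecutive triangular numbers. So xy^2z ∉ L.
Contradiction. Therefore L is not regular.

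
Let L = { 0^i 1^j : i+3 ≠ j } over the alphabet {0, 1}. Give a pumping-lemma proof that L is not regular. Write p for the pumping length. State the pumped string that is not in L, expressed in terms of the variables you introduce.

0^{p+p!} 1^{p+p!+3}

Suppose for contradiction that L is regular, and let p be the pumping length.
Choose w = 0^p 1^{p+p!+3}. Since p ≠ (p+p!+3)-3 = p+p!, w ∈ L; and |w| ≥ p.
The pumping lemma gives a decomposition w = xyz where |xy| ≤ p and |y| ≥ 1.
Because |xy| ≤ p and w begins with p copies of 0, we have y = 0^k with 1 ≤ k ≤ p.
Since 1 ≤ k ≤ p, k divides p!; set t = 1 + p!/k. Then xy^t z has p + (p!/k)·k = p + p! copies of 0. Now the 0-count is p+p! and (1-count)-3 = (p+p!+3)-3 = p+p!, so i+3 ≠ j fails. So xy^t z = 0^{p+p!} 1^{p+p!+3} ∉ L.
This contradicts the pumping lemma, so L is not regular.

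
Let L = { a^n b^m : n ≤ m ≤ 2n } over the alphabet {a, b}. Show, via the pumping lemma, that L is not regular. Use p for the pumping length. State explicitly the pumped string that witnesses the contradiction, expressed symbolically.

a^{p+k} b^p

Assume L is regular; let p be its pumping constant.
Take w = a^p b^p ∈ L (since p ≤ p ≤ 2p), with |w| = 2p ≥ p.
The pumping lemma gives a decomposition w = xyz where |xy| ≤ p and |y| > 0.
The first p characters of w are a's, so xy (and hence y) consists only of a's. Write y = a^k, 1 ≤ k ≤ p.
Pump with i = 2: xy^2z = a^{p+k} b^p. Now n = p+k > p = m, so the condition n ≤ m fails. Thus xy^2z ∉ L.
This contradicts the pumping lemma, so L is not regular.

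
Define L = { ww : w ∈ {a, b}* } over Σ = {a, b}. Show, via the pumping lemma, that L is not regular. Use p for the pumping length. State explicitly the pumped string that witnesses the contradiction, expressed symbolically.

a^{p+k} b^p a^p b^p

Toward a contradiction, assume L is regular with pumping length p.
Take w = a^p b^p a^p b^p = uu where u = a^pb^p; then w ∈ L and |w| = 4p ≥ p.
By the pumping lemma, w = xyz with |xy| ≤ p and y is nonempty.
Because |xy| ≤ p and w begins with p copies of a, we have y = a^k with 1 ≤ k ≤ p.
Pump with i = 2: xy^2z = a^{p+k} b^p a^p b^p, of length 4p+k. Suppose this equals vv. The string starts with a and ends with b, so v does too; thus the boundary between the two copies of v is a b→a transition. There is exactly one such transition, at position 2p+k, so |v| = 2p+k and |vv| = 4p+2k ≠ 4p+k since k ≥ 1. So xy^2z ∉ L.
This contradicts the pumping lemma, so L is not regular.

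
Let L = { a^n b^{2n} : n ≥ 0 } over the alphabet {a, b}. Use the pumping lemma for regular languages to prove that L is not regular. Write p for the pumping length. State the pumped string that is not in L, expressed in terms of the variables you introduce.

a^{p+k} b^{2p}

Suppose for contradiction that L is regular, and let p be the pumping length.
Take w = a^p b^{2p}. Then w ∈ L and |w| = 3p ≥ p.
The pumping lemma gives a decomposition w = xyz where |xy| ≤ p and |y| > 0.
The first p characters of w are a's, so xy (and hence y) consists only of a's. Write y = a^k, 1 ≤ k ≤ p.
Pump with i = 2: xy^2z = a^{p+k} b^{2p}. For this to lie in L we would need 2p = 2(p+k), which forces k = 0. But k ≥ 1, so xy^2z ∉ L.
This contradicts the pumping lemma, so L is not regular.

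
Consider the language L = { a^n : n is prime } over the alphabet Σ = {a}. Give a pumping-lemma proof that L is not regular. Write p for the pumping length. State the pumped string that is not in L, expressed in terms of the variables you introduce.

a^{q(1+k)}

Suppose for contradiction that L is regular, and let p be the pumping length.
Let q be a prime with q ≥ p+2 (infinitely many primes exist), and take w = a^q ∈ L with |w| = q ≥ p.
The pumping lemma gives a decomposition w = xyz where |xy| ≤ p and |y| ≥ 1.
Then y = a^k for some k with 1 ≤ k ≤ p.
Since 1 ≤ k ≤ p, |xz| = q-k. Pump with i = q+1: |xy^{q+1}z| = (q-k)+(q+1)k = q+qk = q(1+k), which is composite (both factors ≥ 2). So xy^{q+1}z = a^{q(1+k)} ∉ L.
This contradicts the pumping lemma, so L is not regular.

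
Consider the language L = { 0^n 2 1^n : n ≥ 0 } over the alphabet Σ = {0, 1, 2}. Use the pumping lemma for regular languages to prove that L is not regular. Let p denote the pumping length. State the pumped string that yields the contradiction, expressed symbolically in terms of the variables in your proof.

0^{p+k} 2 1^p

Assume L is regular. Let p be the pumping length given by the pumping lemma.
Take w = 0^p 2 1^p ∈ L with |w| = 2p+1 ≥ p.
The pumping lemma gives a decomposition w = xyz where |xy| ≤ p and |y| > 0.
Since the first p symbols of w are all 0's and |xy| ≤ p, y lies entirely in the leading 0-block: y = 0^k for some k with 1 ≤ k ≤ p.
Pump with i = 2: xy^2z = 0^{p+k} 2 1^p, which would require p+k = p. But k ≥ 1, so xy^2z ∉ L.
This is a contradiction; hence L is not regular.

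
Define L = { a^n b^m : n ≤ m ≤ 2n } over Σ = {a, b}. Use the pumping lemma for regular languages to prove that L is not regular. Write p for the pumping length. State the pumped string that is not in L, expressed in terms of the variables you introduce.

Toward a contradiction, assume L is regular with pumping length p.
Take w = a^p b^p ∈ L (since p ≤ p ≤ 2p), with |w| = 2p ≥ p.
By the pumping lemma, w = xyz with |xy| ≤ p and y is nonempty.
Because |xy| ≤ p and w begins with p copies of a, we have y = a^k with 1 ≤ k ≤ p.
Pump with i = 2: xy^2z = a^{p+k} b^p. Now n = p+k > p = m, so the condition n ≤ m fails. Thus xy^2z ∉ L.
This is a contradiction; hence L is not regular.

a^{p+k} b^p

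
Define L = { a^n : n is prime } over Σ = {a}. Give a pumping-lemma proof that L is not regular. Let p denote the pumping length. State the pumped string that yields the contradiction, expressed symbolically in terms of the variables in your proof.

Assume L is regular. Let p be the pumping length given by the pumping lemma.
Let q be a prime with q ≥ p+2 (infinitely many primes exist), and take w = a^q ∈ L with |w| = q ≥ p.
Write w = xyz as guaranteed by the lemma, with |xy| ≤ p and |y| ≥ 1.
Then y = a^k for some k with 1 ≤ k ≤ p.
Since 1 ≤ k ≤ p, |xz| = q-k. Pump with i = q+1: |xy^{q+1}z| = (q-k)+(q+1)k = q+qk = q(1+k), which is composite (both factors ≥ 2). So xy^{q+1}z = a^{q(1+k)} ∉ L.
This is a contradiction; hence L is not regular.

a^{q(1+k)}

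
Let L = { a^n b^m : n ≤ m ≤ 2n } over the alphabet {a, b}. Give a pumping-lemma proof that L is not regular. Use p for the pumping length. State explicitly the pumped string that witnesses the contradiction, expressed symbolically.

Assume L is regular; let p be its pumping constant.
Take w = a^p b^p ∈ L (since p ≤ p ≤ 2p), with |w| = 2p ≥ p.
Write w = xyz as guaranteed by the lemma, with |xy| ≤ p and |y| ≥ 1.
Because |xy| ≤ p and w begins with p copies of a, we have y = a^k with 1 ≤ k ≤ p.
Pump with i = 2: xy^2z = a^{p+k} b^p. Now n = p+k > p = m, so the condition n ≤ m fails. Thus xy^2z ∉ L.
Contradiction. Therefore L is not regular.

a^{p+k} b^p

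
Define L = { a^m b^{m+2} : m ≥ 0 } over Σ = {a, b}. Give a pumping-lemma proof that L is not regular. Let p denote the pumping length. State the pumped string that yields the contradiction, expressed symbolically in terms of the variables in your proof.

Toward a contradiction, assume L is regular with pumping length p.
Let w = a^p b^{p+2} ∈ L; note |w| = 2p+2 ≥ p.
The pumping lemma gives a decomposition w = xyz where |xy| ≤ p and |y| > 0.
Since the first p symbols of w are all a's and |xy| ≤ p, y lies entirely in the leading a-block: y = a^k for some k with 1 ≤ k ≤ p.
Pump with i = 2: xy^2z = a^{p+k} b^{p+2}. For this to lie in L we would need p+2 = (p+k)+2, which forces k = 0. But k ≥ 1, so xy^2z ∉ L.
Contradiction. Therefore L is not regular.

a^{p+k} b^{p+2}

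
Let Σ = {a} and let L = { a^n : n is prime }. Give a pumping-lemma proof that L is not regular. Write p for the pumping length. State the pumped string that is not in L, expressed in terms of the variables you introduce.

Assume L is regular. Let p be the pumping length given by the pumping lemma.
Let q be a prime with q ≥ p+2 (infinitely many primes exist), and take w = a^q ∈ L with |w| = q ≥ p.
The pumping lemma gives a decomposition w = xyz where |xy| ≤ p and |y| ≥ 1.
Then y = a^k for some k with 1 ≤ k ≤ p.
Since 1 ≤ k ≤ p, |xz| = q-k. Pump with i = q+1: |xy^{q+1}z| = (q-k)+(q+1)k = q+qk = q(1+k), which is composite (both factors ≥ 2). So xy^{q+1}z = a^{q(1+k)} ∉ L.
This contradicts the pumping lemma, so L is not regular.

a^{q(1+k)}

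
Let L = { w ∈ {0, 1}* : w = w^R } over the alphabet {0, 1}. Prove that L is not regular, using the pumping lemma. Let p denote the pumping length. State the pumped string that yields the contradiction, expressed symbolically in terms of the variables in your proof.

0^{p+k} 1 0^p

Assume L is regular. Let p be the pumping length given by the pumping lemma.
Take w = 0^p 1 0^p, a palindrome of length 2p+1 ≥ p.
The pumping lemma gives a decomposition w = xyz where |xy| ≤ p and |y| ≥ 1.
Because |xy| ≤ p and w begins with p copies of 0, we have y = 0^k with 1 ≤ k ≤ p.
Pump with i = 2: xy^2z = 0^{p+k} 1 0^p. Its reverse is 0^p 1 0^{p+k}, which differs from xy^2z since k ≥ 1. So xy^2z is not a palindrome and xy^2z ∉ L.
This contradicts the pumping lemma, so L is not regular.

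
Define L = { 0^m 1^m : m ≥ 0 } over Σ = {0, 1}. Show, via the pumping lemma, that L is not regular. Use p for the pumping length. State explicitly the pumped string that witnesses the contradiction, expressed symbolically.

0^{p+k} 1^p

Assume L is regular. Let p be the pumping length given by the pumping lemma.
Let w = 0^p 1^p ∈ L; note |w| = 2p ≥ p.
By the pumping lemma, w = xyz with |xy| ≤ p and |y| ≥ 1.
Since the first p symbols of w are all 0's and |xy| ≤ p, y lies entirely in the leading 0-block: y = 0^k for some k with 1 ≤ k ≤ p.
Pump with i = 2: xy^2z = 0^{p+k} 1^p. For this to lie in L we would need p = p+k, which forces k = 0. But k ≥ 1, so xy^2z ∉ L.
Contradiction. Therefore L is not regular.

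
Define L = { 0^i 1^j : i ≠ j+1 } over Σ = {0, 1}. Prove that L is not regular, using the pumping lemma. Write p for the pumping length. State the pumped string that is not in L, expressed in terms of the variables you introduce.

Suppose for contradiction that L is regular, and let p be the pumping length.
Choose w = 0^p 1^{p+p!-1}. Since p ≠ (p+p!-1)+1 = p+p!, w ∈ L; and |w| ≥ p.
By the pumping lemma, w = xyz with |xy| ≤ p and |y| > 0.
Since the first p symbols of w are all 0's and |xy| ≤ p, y lies entirely in the leading 0-block: y = 0^k for some k with 1 ≤ k ≤ p.
Since 1 ≤ k ≤ p, k divides p!; set t = 1 + p!/k. Then xy^t z has p + (p!/k)·k = p + p! copies of 0. Now the 0-count is p+p! and (1-count)+1 = (p+p!-1)+1 = p+p!, so i ≠ j+1 fails. So xy^t z = 0^{p+p!} 1^{p+p!-1} ∉ L.
This is a contradiction; hence L is not regular.

0^{p+p!} 1^{p+p!-1}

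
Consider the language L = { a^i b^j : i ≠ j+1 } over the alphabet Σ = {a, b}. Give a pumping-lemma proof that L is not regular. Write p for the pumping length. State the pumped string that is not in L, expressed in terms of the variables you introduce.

a^{p+p!} b^{p+p!-1}

Assume L is regular. Let p be the pumping length given by the pumping lemma.
Choose w = a^p b^{p+p!-1}. Since p ≠ (p+p!-1)+1 = p+p!, w ∈ L; and |w| ≥ p.
Write w = xyz as guaranteed by the lemma, with |xy| ≤ p and |y| ≥ 1.
Because |xy| ≤ p and w begins with p copies of a, we have y = a^k with 1 ≤ k ≤ p.
Since 1 ≤ k ≤ p, k divides p!; set t = 1 + p!/k. Then xy^t z has p + (p!/k)·k = p + p! copies of a. Now the a-count is p+p! and (b-count)+1 = (p+p!-1)+1 = p+p!, so i ≠ j+1 fails. So xy^t z = a^{p+p!} b^{p+p!-1} ∉ L.
This contradicts the pumping lemma, so L is not regular.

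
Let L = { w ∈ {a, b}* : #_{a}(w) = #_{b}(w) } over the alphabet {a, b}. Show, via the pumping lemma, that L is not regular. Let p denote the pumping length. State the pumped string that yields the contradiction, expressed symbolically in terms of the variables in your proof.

a^{p+k} b^p

Assume L is regular. Let p be the pumping length given by the pumping lemma.
Choose w = a^p b^p ∈ L with |w| = 2p ≥ p.
Write w = xyz as guaranteed by the lemma, with |xy| ≤ p and y is nonempty.
Since the first p symbols of w are all a's and |xy| ≤ p, y lies entirely in the leading a-block: y = a^k for some k with 1 ≤ k ≤ p.
Pump with i = 2: xy^2z = a^{p+k} b^p has p+k occurrences of a but only p of b. Since k ≥ 1 the counts differ, so xy^2z ∉ L.
This contradicts the pumping lemma, so L is not regular.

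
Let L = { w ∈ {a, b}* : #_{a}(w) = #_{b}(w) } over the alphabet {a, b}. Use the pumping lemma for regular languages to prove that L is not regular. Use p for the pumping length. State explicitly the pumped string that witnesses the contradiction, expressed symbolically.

a^{p+k} b^p

Assume L is regular; let p be its pumping constant.
Choose w = a^p b^p ∈ L with |w| = 2p ≥ p.
Write w = xyz as guaranteed by the lemma, with |xy| ≤ p and y is nonempty.
The first p characters of w are a's, so xy (and hence y) consists only of a's. Write y = a^k, 1 ≤ k ≤ p.
Pump with i = 2: xy^2z = a^{p+k} b^p has p+k occurrences of a but only p of b. Since k ≥ 1 the counts differ, so xy^2z ∉ L.
Contradiction. Therefore L is not regular.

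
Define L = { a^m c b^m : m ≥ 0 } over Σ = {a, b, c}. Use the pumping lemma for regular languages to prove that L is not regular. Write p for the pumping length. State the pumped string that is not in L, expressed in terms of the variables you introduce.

a^{p+k} c b^p

Toward a contradiction, assume L is regular with pumping length p.
Take w = a^p c b^p ∈ L with |w| = 2p+1 ≥ p.
The pumping lemma gives a decomposition w = xyz where |xy| ≤ p and y is nonempty.
Since the first p symbols of w are all a's and |xy| ≤ p, y lies entirely in the leading a-block: y = a^k for some k with 1 ≤ k ≤ p.
Pump with i = 2: xy^2z = a^{p+k} c b^p, which would require p+k = p. But k ≥ 1, so xy^2z ∉ L.
This is a contradiction; hence L is not regular.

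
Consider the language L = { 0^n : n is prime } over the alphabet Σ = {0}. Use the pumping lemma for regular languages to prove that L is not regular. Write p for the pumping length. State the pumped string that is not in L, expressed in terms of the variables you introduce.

Suppose for contradiction that L is regular, and let p be the pumping length.
Let q be a prime with q ≥ p+2 (infinitely many primes exist), and take w = 0^q ∈ L with |w| = q ≥ p.
By the pumping lemma, w = xyz with |xy| ≤ p and |y| > 0.
Then y = 0^k for some k with 1 ≤ k ≤ p.
Since 1 ≤ k ≤ p, |xz| = q-k. Pump with i = q+1: |xy^{q+1}z| = (q-k)+(q+1)k = q+qk = q(1+k), which is composite (both factors ≥ 2). So xy^{q+1}z = 0^{q(1+k)} ∉ L.
This is a contradiction; hence L is not regular.

0^{q(1+k)}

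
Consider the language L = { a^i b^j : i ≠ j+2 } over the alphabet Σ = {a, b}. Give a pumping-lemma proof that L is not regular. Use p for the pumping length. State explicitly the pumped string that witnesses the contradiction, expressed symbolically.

Assume L is regular. Let p be the pumping length given by the pumping lemma.
Choose w = a^p b^{p+p!-2}. Since p ≠ (p+p!-2)+2 = p+p!, w ∈ L; and |w| ≥ p.
The pumping lemma gives a decomposition w = xyz where |xy| ≤ p and y is nonempty.
Because |xy| ≤ p and w begins with p copies of a, we have y = a^k with 1 ≤ k ≤ p.
Since 1 ≤ k ≤ p, k divides p!; set t = 1 + p!/k. Then xy^t z has p + (p!/k)·k = p + p! copies of a. Now the a-count is p+p! and (b-count)+2 = (p+p!-2)+2 = p+p!, so i ≠ j+2 fails. So xy^t z = a^{p+p!} b^{p+p!-2} ∉ L.
This is a contradiction; hence L is not regular.

a^{p+p!} b^{p+p!-2}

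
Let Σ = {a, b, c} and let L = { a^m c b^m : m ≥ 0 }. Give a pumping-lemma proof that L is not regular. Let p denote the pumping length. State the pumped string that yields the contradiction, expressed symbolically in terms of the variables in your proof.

a^{p+k} c b^p

Toward a contradiction, assume L is regular with pumping length p.
Take w = a^p c b^p ∈ L with |w| = 2p+1 ≥ p.
By the pumping lemma, w = xyz with |xy| ≤ p and |y| ≥ 1.
The first p characters of w are a's, so xy (and hence y) consists only of a's. Write y = a^k, 1 ≤ k ≤ p.
Pump with i = 2: xy^2z = a^{p+k} c b^p, which would require p+k = p. But k ≥ 1, so xy^2z ∉ L.
This contradicts the pumping lemma, so L is not regular.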